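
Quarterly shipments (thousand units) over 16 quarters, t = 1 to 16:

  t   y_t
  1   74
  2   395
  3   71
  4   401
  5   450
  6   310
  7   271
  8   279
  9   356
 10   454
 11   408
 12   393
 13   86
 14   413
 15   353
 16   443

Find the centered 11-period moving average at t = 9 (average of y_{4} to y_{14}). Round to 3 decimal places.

347.364

Sum of periods 4–14: 401 + 450 + 310 + 271 + 279 + 356 + 454 + 408 + 393 + 86 + 413 = 3821
Divide by 11: 3821 / 11 = 347.364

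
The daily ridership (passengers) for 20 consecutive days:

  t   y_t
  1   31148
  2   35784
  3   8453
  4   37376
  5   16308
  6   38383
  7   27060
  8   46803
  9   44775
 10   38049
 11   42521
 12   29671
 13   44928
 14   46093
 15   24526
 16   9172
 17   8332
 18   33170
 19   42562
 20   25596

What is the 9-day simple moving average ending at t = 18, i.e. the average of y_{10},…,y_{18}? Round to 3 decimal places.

30718.000

Sum of periods 10–18: 38049 + 42521 + 29671 + 44928 + 46093 + 24526 + 9172 + 8332 + 33170 = 276462
Divide by 9: 276462 / 9 = 30718.000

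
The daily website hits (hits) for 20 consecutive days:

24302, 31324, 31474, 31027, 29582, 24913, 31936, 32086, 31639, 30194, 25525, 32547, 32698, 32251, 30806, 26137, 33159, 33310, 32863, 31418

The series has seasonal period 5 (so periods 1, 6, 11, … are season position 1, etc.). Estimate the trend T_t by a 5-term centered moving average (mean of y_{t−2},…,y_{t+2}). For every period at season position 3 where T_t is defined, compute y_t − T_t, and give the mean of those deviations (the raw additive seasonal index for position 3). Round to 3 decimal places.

Season position 3 occurs at t = 3, 8, 13, 18 (where T_t is defined).
t=3: T_3 = 29541.80000; y_3 − T_3 = 31474 − 29541.80000 = 1932.20000
t=8: T_8 = 30153.60000; y_8 − T_8 = 32086 − 30153.60000 = 1932.40000
t=13: T_13 = 30765.40000; y_13 − T_13 = 32698 − 30765.40000 = 1932.60000
t=18: T_18 = 31377.40000; y_18 − T_18 = 33310 − 31377.40000 = 1932.60000
Mean deviation: (1932.20000 + 1932.40000 + 1932.60000 + 1932.60000) / 4 = 1932.450

1932.450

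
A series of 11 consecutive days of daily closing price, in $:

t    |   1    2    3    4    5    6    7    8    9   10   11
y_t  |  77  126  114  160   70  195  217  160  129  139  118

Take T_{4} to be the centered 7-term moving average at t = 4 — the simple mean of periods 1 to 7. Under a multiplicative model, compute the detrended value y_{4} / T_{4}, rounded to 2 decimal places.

Trend T_4 = (77 + 126 + 114 + 160 + 70 + 195 + 217) / 7 = 959/7 = 137.0000
Ratio to trend: 160 / 137.0000 = 1.17

1.17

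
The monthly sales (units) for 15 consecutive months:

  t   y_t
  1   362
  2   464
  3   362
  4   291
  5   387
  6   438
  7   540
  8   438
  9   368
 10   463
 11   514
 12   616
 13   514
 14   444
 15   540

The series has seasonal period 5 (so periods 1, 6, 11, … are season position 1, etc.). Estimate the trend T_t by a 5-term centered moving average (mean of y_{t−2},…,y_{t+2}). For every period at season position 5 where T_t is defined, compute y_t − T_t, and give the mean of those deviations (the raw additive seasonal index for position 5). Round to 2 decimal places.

Season position 5 occurs at t = 5, 10 (where T_t is defined).
t=5: T_5 = 403.6000; y_5 − T_5 = 387 − 403.6000 = -16.6000
t=10: T_10 = 479.8000; y_10 − T_10 = 463 − 479.8000 = -16.8000
Mean deviation: (-16.6000 + -16.8000) / 2 = -16.70

-16.70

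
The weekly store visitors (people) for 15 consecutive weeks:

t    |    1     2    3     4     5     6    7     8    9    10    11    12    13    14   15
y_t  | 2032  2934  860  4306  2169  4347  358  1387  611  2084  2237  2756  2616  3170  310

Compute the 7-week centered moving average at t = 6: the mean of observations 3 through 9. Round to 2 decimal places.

2005.43

Sum of periods 3–9: 860 + 4306 + 2169 + 4347 + 358 + 1387 + 611 = 14038
Divide by 7: 14038 / 7 = 2005.43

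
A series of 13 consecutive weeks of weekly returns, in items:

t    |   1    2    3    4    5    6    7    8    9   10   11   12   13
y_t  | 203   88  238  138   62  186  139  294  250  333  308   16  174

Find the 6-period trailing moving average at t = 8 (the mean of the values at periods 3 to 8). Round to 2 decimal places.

Sum of periods 3–8: 238 + 138 + 62 + 186 + 139 + 294 = 1057
Divide by 6: 1057 / 6 = 176.17

176.17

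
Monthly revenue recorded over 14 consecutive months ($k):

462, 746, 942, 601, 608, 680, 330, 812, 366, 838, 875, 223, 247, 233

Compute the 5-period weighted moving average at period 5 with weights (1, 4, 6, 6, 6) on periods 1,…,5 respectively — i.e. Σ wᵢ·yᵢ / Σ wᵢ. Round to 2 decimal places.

710.96

Weighted sum: 1·462 + 4·746 + 6·942 + 6·601 + 6·608 = 462 + 2984 + 5652 + 3606 + 3648 = 16352
Weight total: 1 + 4 + 6 + 6 + 6 = 23
WMA = 16352 / 23 = 710.96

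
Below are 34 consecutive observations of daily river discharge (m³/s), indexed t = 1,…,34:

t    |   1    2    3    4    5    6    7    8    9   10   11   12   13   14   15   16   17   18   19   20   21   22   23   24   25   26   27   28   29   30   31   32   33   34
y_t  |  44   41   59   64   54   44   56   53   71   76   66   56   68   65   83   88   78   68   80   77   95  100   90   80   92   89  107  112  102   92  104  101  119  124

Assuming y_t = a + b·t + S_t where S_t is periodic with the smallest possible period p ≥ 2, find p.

6

First differences y_{t+1} − y_t: -3, 18, 5, -10, -10, 12, -3, 18, 5, -10, -10, 12, -3, 18, …
The difference pattern repeats every 6 terms and not for any smaller step, so p = 6.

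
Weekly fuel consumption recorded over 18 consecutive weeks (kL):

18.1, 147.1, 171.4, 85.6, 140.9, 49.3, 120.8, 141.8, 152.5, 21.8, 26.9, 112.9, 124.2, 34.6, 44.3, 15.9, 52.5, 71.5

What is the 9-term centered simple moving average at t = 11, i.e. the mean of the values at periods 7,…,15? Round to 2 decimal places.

Sum of periods 7–15: 120.8 + 141.8 + 152.5 + 21.8 + 26.9 + 112.9 + 124.2 + 34.6 + 44.3 = 779.8
Divide by 9: 779.8 / 9 = 86.64

86.64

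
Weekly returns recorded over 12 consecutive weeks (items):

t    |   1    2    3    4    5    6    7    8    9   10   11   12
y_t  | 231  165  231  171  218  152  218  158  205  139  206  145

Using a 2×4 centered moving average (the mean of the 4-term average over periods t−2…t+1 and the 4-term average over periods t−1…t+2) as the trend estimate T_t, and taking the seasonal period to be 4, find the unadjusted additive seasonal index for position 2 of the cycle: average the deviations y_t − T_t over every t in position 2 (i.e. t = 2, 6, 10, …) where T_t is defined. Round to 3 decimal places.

-36.250

Season position 2 occurs at t = 6, 10 (where T_t is defined).
t=6: T_6 = 188.12500; y_6 − T_6 = 152 − 188.12500 = -36.12500
t=10: T_10 = 175.37500; y_10 − T_10 = 139 − 175.37500 = -36.37500
Mean deviation: (-36.12500 + -36.37500) / 2 = -36.250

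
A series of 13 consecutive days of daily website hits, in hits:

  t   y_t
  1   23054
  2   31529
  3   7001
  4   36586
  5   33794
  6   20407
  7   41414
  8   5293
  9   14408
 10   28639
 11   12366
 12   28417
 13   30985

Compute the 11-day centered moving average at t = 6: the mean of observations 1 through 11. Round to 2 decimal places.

23135.55

Sum of periods 1–11: 23054 + 31529 + 7001 + 36586 + 33794 + 20407 + 41414 + 5293 + 14408 + 28639 + 12366 = 254491
Divide by 11: 254491 / 11 = 23135.55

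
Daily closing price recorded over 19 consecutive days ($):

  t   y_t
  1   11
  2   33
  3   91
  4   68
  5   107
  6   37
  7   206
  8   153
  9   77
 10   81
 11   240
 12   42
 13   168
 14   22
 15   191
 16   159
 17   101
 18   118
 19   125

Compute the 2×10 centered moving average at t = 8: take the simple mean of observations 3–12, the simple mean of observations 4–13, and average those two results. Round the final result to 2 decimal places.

Sum over 3–12: 91 + 68 + 107 + 37 + 206 + 153 + 77 + 81 + 240 + 42 = 1102
Sum over 4–13: 68 + 107 + 37 + 206 + 153 + 77 + 81 + 240 + 42 + 168 = 1179
CMA at t=8 = (1102 + 1179) / (2·10) = 2281 / 20 = 114.05

114.05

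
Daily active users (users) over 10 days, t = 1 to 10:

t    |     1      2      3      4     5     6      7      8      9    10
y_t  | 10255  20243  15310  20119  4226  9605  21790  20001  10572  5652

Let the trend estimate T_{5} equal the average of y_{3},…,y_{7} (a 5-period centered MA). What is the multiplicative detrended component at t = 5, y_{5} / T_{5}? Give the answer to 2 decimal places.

Trend T_5 = (15310 + 20119 + 4226 + 9605 + 21790) / 5 = 71050/5 = 14210.0000
Ratio to trend: 4226 / 14210.0000 = 0.30

0.30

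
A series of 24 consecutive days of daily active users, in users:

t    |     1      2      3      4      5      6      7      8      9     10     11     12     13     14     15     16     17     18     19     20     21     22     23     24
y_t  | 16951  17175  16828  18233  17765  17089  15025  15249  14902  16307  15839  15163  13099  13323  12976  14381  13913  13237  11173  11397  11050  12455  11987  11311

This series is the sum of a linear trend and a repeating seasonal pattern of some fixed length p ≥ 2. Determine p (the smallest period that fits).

6

First differences y_{t+1} − y_t: 224, -347, 1405, -468, -676, -2064, 224, -347, 1405, -468, -676, -2064, 224, -347, …
The difference pattern repeats every 6 terms and not for any smaller step, so p = 6.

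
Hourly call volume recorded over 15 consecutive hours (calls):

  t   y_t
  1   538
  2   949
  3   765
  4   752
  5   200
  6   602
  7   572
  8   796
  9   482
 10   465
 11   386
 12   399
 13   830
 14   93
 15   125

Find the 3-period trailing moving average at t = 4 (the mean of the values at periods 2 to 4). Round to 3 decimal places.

822.000

Sum of periods 2–4: 949 + 765 + 752 = 2466
Divide by 3: 2466 / 3 = 822.000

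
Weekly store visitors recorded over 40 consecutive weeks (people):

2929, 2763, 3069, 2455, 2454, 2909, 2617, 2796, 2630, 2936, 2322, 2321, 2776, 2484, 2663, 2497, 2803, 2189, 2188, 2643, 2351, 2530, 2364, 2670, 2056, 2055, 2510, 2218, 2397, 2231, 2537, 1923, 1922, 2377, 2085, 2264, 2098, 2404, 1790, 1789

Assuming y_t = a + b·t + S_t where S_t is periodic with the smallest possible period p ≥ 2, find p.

First differences y_{t+1} − y_t: -166, 306, -614, -1, 455, -292, 179, -166, 306, -614, -1, 455, -292, 179, -166, 306, …
The difference pattern repeats every 7 terms and not for any smaller step, so p = 7.

7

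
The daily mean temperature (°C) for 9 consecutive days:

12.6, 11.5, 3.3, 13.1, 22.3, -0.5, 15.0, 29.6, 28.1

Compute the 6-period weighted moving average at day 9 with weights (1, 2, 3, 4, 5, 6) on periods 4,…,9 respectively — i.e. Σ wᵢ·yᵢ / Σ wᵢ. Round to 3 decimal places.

20.610

Weighted sum: 1·13.1 + 2·22.3 + 3·-0.5 + 4·15.0 + 5·29.6 + 6·28.1 = 13.1 + 44.6 + -1.5 + 60.0 + 148.0 + 168.6 = 432.8
Weight total: 1 + 2 + 3 + 4 + 5 + 6 = 21
WMA = 432.8 / 21 = 20.610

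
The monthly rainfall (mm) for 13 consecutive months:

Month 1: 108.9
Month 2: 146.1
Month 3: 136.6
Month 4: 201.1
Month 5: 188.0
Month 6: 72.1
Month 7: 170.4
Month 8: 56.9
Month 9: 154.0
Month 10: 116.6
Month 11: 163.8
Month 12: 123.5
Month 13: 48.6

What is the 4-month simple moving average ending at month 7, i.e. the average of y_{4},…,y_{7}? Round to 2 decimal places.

157.90

Sum of periods 4–7: 201.1 + 188.0 + 72.1 + 170.4 = 631.6
Divide by 4: 631.6 / 4 = 157.90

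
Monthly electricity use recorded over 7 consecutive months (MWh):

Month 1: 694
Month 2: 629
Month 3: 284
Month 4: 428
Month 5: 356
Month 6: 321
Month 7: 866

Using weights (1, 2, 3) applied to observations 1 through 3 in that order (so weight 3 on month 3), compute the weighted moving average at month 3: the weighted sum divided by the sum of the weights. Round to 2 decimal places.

Weighted sum: 1·694 + 2·629 + 3·284 = 694 + 1258 + 852 = 2804
Weight total: 1 + 2 + 3 = 6
WMA = 2804 / 6 = 467.33

467.33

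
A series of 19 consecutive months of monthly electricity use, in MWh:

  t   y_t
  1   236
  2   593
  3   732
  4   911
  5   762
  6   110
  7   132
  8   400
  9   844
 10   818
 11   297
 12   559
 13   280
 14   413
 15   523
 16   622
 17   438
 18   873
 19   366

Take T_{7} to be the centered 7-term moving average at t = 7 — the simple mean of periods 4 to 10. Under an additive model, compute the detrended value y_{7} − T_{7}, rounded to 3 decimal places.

Trend T_7 = (911 + 762 + 110 + 132 + 400 + 844 + 818) / 7 = 3977/7 = 568.14286
Detrended value: 132 − 568.14286 = -436.143

-436.143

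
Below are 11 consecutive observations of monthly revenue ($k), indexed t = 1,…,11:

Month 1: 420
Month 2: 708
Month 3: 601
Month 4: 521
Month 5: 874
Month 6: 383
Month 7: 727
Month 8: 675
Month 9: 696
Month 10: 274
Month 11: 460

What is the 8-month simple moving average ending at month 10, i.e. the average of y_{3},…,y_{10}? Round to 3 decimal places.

593.875

Sum of periods 3–10: 601 + 521 + 874 + 383 + 727 + 675 + 696 + 274 = 4751
Divide by 8: 4751 / 8 = 593.875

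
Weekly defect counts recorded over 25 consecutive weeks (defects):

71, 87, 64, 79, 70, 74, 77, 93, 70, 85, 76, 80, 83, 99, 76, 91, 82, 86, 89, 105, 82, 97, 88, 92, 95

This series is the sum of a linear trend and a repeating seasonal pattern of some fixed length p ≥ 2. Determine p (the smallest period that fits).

6

First differences y_{t+1} − y_t: 16, -23, 15, -9, 4, 3, 16, -23, 15, -9, 4, 3, 16, -23, …
The difference pattern repeats every 6 terms and not for any smaller step, so p = 6.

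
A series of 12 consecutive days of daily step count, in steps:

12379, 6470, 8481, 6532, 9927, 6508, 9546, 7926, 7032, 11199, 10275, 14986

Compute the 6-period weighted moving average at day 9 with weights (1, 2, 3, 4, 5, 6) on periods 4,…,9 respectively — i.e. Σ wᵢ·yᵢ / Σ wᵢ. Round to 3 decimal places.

Weighted sum: 1·6532 + 2·9927 + 3·6508 + 4·9546 + 5·7926 + 6·7032 = 6532 + 19854 + 19524 + 38184 + 39630 + 42192 = 165916
Weight total: 1 + 2 + 3 + 4 + 5 + 6 = 21
WMA = 165916 / 21 = 7900.762

7900.762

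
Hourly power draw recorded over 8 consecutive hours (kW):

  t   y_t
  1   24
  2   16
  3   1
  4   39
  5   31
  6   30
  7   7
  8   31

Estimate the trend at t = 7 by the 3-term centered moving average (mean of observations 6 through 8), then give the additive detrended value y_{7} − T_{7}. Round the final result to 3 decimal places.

Trend T_7 = (30 + 7 + 31) / 3 = 68/3 = 22.66667
Detrended value: 7 − 22.66667 = -15.667

-15.667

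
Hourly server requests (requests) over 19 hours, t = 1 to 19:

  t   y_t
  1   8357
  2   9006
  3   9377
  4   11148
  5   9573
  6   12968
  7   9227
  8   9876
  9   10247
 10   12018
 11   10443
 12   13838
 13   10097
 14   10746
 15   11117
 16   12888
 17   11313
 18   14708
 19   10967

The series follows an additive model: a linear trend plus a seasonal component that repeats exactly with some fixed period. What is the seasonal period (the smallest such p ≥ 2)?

First differences y_{t+1} − y_t: 649, 371, 1771, -1575, 3395, -3741, 649, 371, 1771, -1575, 3395, -3741, 649, 371, …
The difference pattern repeats every 6 terms and not for any smaller step, so p = 6.

6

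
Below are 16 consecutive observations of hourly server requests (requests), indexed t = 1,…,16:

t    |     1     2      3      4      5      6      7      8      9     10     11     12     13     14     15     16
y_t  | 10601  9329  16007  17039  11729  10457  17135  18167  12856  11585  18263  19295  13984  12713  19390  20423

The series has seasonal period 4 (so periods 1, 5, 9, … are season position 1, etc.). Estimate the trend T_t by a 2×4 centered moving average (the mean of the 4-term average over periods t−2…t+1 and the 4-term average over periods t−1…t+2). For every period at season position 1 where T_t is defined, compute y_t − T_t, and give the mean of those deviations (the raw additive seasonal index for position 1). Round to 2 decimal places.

Season position 1 occurs at t = 5, 9, 13 (where T_t is defined).
t=5: T_5 = 13949.0000; y_5 − T_5 = 11729 − 13949.0000 = -2220.0000
t=9: T_9 = 15076.7500; y_9 − T_9 = 12856 − 15076.7500 = -2220.7500
t=13: T_13 = 16204.6250; y_13 − T_13 = 13984 − 16204.6250 = -2220.6250
Mean deviation: (-2220.0000 + -2220.7500 + -2220.6250) / 3 = -2220.46

-2220.46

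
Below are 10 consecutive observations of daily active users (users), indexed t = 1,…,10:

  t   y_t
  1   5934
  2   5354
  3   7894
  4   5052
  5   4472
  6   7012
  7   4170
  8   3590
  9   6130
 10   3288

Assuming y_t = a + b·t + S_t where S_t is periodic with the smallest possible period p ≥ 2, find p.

First differences y_{t+1} − y_t: -580, 2540, -2842, -580, 2540, -2842, -580, 2540, …
The difference pattern repeats every 3 terms and not for any smaller step, so p = 3.

3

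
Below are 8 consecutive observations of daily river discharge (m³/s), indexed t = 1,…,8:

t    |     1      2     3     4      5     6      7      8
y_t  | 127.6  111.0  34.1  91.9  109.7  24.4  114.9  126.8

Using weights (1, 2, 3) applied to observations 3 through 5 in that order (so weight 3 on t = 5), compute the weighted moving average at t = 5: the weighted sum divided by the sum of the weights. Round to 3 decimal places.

91.167

Weighted sum: 1·34.1 + 2·91.9 + 3·109.7 = 34.1 + 183.8 + 329.1 = 547.0
Weight total: 1 + 2 + 3 = 6
WMA = 547.0 / 6 = 91.167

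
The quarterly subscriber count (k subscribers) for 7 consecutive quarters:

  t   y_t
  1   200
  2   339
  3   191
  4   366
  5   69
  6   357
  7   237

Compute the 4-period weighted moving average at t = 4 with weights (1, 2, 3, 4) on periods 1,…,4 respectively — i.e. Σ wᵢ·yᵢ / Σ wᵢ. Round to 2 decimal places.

291.50

Weighted sum: 1·200 + 2·339 + 3·191 + 4·366 = 200 + 678 + 573 + 1464 = 2915
Weight total: 1 + 2 + 3 + 4 = 10
WMA = 2915 / 10 = 291.50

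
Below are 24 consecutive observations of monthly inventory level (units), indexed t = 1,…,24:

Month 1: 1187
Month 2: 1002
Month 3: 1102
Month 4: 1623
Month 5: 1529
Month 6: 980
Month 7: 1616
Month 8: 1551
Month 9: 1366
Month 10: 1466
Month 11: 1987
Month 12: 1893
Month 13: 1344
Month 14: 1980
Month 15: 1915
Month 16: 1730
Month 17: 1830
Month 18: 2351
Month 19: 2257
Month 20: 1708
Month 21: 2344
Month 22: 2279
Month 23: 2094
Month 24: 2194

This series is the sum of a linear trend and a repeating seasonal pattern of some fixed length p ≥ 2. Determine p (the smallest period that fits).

7

First differences y_{t+1} − y_t: -185, 100, 521, -94, -549, 636, -65, -185, 100, 521, -94, -549, 636, -65, -185, 100, …
The difference pattern repeats every 7 terms and not for any smaller step, so p = 7.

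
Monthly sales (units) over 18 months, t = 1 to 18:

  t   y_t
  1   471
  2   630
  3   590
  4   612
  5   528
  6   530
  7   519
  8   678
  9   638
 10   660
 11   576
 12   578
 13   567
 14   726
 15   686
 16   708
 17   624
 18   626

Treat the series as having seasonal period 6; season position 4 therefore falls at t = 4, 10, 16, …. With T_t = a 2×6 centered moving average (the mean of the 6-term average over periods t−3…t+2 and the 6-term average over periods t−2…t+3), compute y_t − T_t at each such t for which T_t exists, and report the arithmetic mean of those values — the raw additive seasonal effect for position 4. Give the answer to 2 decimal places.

Season position 4 occurs at t = 4, 10 (where T_t is defined).
t=4: T_4 = 564.1667; y_4 − T_4 = 612 − 564.1667 = 47.8333
t=10: T_10 = 612.1667; y_10 − T_10 = 660 − 612.1667 = 47.8333
Mean deviation: (47.8333 + 47.8333) / 2 = 47.83

47.83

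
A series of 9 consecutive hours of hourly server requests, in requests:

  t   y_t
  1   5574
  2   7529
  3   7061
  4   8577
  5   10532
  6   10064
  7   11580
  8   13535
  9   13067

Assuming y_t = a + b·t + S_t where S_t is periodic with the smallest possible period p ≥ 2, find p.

First differences y_{t+1} − y_t: 1955, -468, 1516, 1955, -468, 1516, 1955, -468, …
The difference pattern repeats every 3 terms and not for any smaller step, so p = 3.

3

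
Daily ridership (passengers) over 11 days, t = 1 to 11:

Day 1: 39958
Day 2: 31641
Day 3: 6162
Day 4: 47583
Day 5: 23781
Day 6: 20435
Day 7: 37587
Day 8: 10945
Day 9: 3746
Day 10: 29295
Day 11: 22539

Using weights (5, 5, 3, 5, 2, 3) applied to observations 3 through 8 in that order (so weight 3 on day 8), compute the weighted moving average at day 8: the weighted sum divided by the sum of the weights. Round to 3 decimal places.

23924.000

Weighted sum: 5·6162 + 5·47583 + 3·23781 + 5·20435 + 2·37587 + 3·10945 = 30810 + 237915 + 71343 + 102175 + 75174 + 32835 = 550252
Weight total: 5 + 5 + 3 + 5 + 2 + 3 = 23
WMA = 550252 / 23 = 23924.000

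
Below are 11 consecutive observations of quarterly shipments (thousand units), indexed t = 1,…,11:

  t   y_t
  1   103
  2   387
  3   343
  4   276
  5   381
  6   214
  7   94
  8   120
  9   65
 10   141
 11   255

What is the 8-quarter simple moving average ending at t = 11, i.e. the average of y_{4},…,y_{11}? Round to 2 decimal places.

193.25

Sum of periods 4–11: 276 + 381 + 214 + 94 + 120 + 65 + 141 + 255 = 1546
Divide by 8: 1546 / 8 = 193.25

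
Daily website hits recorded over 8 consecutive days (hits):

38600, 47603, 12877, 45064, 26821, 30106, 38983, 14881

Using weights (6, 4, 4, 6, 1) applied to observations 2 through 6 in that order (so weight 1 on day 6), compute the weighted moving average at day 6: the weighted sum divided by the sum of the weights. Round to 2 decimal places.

Weighted sum: 6·47603 + 4·12877 + 4·45064 + 6·26821 + 1·30106 = 285618 + 51508 + 180256 + 160926 + 30106 = 708414
Weight total: 6 + 4 + 4 + 6 + 1 = 21
WMA = 708414 / 21 = 33734.00

33734.00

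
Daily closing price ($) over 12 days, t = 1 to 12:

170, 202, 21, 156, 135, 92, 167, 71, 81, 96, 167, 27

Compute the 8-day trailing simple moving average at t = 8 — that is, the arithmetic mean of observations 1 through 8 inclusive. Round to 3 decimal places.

Sum of periods 1–8: 170 + 202 + 21 + 156 + 135 + 92 + 167 + 71 = 1014
Divide by 8: 1014 / 8 = 126.750

126.750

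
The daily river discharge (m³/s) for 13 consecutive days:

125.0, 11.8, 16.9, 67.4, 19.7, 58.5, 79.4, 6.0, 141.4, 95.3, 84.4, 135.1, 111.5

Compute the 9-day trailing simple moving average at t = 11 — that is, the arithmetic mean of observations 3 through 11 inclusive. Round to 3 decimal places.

Sum of periods 3–11: 16.9 + 67.4 + 19.7 + 58.5 + 79.4 + 6.0 + 141.4 + 95.3 + 84.4 = 569.0
Divide by 9: 569.0 / 9 = 63.222

63.222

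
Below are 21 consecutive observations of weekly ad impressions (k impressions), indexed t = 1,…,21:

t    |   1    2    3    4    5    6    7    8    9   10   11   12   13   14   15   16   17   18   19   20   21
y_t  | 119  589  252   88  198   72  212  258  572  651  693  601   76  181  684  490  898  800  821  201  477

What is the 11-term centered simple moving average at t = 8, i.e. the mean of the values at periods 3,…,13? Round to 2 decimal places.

333.91

Sum of periods 3–13: 252 + 88 + 198 + 72 + 212 + 258 + 572 + 651 + 693 + 601 + 76 = 3673
Divide by 11: 3673 / 11 = 333.91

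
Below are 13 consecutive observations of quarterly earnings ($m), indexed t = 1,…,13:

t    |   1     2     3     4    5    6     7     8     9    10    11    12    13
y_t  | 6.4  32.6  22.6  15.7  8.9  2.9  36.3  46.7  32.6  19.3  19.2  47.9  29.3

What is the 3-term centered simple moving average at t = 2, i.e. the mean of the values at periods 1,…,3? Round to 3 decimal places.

20.533

Sum of periods 1–3: 6.4 + 32.6 + 22.6 = 61.6
Divide by 3: 61.6 / 3 = 20.533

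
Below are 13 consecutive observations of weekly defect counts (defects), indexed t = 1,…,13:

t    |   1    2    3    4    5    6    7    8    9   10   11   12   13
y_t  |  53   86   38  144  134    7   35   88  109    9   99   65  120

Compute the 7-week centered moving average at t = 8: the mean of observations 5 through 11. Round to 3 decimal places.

Sum of periods 5–11: 134 + 7 + 35 + 88 + 109 + 9 + 99 = 481
Divide by 7: 481 / 7 = 68.714

68.714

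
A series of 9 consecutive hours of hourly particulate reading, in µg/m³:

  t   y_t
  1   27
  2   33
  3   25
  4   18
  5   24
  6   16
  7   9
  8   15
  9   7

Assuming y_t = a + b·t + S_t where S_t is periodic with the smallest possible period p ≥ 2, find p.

3

First differences y_{t+1} − y_t: 6, -8, -7, 6, -8, -7, 6, -8, …
The difference pattern repeats every 3 terms and not for any smaller step, so p = 3.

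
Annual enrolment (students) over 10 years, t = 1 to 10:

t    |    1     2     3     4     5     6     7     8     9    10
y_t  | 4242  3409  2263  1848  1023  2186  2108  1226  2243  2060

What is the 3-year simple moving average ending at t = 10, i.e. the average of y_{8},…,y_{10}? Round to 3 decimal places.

1843.000

Sum of periods 8–10: 1226 + 2243 + 2060 = 5529
Divide by 3: 5529 / 3 = 1843.000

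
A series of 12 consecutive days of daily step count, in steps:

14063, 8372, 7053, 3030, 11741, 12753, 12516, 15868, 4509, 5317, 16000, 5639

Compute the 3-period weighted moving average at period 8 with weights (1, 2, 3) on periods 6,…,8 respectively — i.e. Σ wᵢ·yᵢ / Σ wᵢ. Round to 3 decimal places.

14231.500

Weighted sum: 1·12753 + 2·12516 + 3·15868 = 12753 + 25032 + 47604 = 85389
Weight total: 1 + 2 + 3 = 6
WMA = 85389 / 6 = 14231.500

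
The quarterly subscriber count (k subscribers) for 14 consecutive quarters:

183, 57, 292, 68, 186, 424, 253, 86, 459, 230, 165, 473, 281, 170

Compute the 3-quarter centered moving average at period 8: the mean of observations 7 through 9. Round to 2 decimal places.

Sum of periods 7–9: 253 + 86 + 459 = 798
Divide by 3: 798 / 3 = 266.00

266.00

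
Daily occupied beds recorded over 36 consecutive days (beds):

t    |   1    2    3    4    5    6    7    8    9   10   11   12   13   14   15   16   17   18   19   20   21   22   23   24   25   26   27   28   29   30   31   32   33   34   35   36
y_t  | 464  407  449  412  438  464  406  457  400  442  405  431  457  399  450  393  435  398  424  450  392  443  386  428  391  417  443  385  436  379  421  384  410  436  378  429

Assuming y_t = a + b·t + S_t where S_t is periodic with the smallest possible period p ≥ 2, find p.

7

First differences y_{t+1} − y_t: -57, 42, -37, 26, 26, -58, 51, -57, 42, -37, 26, 26, -58, 51, -57, 42, …
The difference pattern repeats every 7 terms and not for any smaller step, so p = 7.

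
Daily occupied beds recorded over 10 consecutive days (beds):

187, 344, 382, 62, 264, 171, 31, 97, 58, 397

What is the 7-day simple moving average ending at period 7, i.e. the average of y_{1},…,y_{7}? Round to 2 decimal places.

205.86

Sum of periods 1–7: 187 + 344 + 382 + 62 + 264 + 171 + 31 = 1441
Divide by 7: 1441 / 7 = 205.86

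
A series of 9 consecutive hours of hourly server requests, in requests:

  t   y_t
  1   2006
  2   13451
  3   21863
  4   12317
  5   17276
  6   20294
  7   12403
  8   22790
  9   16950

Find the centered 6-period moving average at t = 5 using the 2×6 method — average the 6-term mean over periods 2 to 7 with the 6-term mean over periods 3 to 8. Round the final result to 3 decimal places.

17045.583

Sum over 2–7: 13451 + 21863 + 12317 + 17276 + 20294 + 12403 = 97604
Sum over 3–8: 21863 + 12317 + 17276 + 20294 + 12403 + 22790 = 106943
CMA at t=5 = (97604 + 106943) / (2·6) = 204547 / 12 = 17045.583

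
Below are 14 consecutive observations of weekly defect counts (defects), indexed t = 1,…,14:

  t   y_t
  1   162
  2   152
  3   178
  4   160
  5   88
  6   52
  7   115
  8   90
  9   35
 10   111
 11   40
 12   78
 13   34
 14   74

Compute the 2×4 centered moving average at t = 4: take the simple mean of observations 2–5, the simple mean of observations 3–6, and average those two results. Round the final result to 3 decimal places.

132.000

Sum over 2–5: 152 + 178 + 160 + 88 = 578
Sum over 3–6: 178 + 160 + 88 + 52 = 478
CMA at t=4 = (578 + 478) / (2·4) = 1056 / 8 = 132.000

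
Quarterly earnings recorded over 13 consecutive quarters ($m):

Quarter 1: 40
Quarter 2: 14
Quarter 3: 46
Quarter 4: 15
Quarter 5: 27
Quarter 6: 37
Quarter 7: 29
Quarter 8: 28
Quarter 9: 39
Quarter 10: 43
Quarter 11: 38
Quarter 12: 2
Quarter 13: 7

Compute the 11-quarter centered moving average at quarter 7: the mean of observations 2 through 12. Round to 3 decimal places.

28.909

Sum of periods 2–12: 14 + 46 + 15 + 27 + 37 + 29 + 28 + 39 + 43 + 38 + 2 = 318
Divide by 11: 318 / 11 = 28.909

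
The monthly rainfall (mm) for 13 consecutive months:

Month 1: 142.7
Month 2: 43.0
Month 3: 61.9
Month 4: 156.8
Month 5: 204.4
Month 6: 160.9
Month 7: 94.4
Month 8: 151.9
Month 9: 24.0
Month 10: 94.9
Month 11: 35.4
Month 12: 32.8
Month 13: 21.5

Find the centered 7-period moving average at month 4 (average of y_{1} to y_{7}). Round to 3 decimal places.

123.443

Sum of periods 1–7: 142.7 + 43.0 + 61.9 + 156.8 + 204.4 + 160.9 + 94.4 = 864.1
Divide by 7: 864.1 / 7 = 123.443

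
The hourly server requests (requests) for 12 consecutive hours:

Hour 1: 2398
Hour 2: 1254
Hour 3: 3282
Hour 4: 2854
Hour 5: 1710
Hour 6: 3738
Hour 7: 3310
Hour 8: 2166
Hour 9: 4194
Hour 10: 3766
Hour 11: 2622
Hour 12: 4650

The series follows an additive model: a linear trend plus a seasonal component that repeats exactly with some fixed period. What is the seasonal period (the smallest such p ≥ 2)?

3

First differences y_{t+1} − y_t: -1144, 2028, -428, -1144, 2028, -428, -1144, 2028, …
The difference pattern repeats every 3 terms and not for any smaller step, so p = 3.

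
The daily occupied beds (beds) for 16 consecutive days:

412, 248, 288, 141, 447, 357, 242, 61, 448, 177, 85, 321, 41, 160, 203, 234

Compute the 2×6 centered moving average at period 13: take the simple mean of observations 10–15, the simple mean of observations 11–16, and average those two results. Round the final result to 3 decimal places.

Sum over 10–15: 177 + 85 + 321 + 41 + 160 + 203 = 987
Sum over 11–16: 85 + 321 + 41 + 160 + 203 + 234 = 1044
CMA at t=13 = (987 + 1044) / (2·6) = 2031 / 12 = 169.250

169.250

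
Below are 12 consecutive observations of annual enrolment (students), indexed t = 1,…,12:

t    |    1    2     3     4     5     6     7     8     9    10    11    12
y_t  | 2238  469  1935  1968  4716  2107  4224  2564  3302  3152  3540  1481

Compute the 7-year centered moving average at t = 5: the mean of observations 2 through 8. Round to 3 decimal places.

Sum of periods 2–8: 469 + 1935 + 1968 + 4716 + 2107 + 4224 + 2564 = 17983
Divide by 7: 17983 / 7 = 2569.000

2569.000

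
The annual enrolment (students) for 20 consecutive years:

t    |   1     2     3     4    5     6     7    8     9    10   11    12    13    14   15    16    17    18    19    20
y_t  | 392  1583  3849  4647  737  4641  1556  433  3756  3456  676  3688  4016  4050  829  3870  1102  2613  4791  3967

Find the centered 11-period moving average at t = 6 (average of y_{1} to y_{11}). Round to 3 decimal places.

2338.727

Sum of periods 1–11: 392 + 1583 + 3849 + 4647 + 737 + 4641 + 1556 + 433 + 3756 + 3456 + 676 = 25726
Divide by 11: 25726 / 11 = 2338.727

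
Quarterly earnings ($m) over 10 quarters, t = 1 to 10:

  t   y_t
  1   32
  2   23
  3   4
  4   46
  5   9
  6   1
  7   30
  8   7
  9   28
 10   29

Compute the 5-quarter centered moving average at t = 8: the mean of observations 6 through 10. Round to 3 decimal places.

19.000

Sum of periods 6–10: 1 + 30 + 7 + 28 + 29 = 95
Divide by 5: 95 / 5 = 19.000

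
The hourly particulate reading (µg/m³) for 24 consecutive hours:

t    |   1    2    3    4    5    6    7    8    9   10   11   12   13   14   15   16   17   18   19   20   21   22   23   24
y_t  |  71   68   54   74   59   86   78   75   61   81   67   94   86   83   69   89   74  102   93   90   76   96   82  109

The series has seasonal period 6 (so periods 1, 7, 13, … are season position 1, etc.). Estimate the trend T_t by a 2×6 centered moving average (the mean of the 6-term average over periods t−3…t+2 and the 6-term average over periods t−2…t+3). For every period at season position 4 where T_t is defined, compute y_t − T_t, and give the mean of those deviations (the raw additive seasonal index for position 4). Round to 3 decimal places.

4.556

Season position 4 occurs at t = 4, 10, 16 (where T_t is defined).
t=4: T_4 = 69.25000; y_4 − T_4 = 74 − 69.25000 = 4.75000
t=10: T_10 = 76.66667; y_10 − T_10 = 81 − 76.66667 = 4.33333
t=16: T_16 = 84.41667; y_16 − T_16 = 89 − 84.41667 = 4.58333
Mean deviation: (4.75000 + 4.33333 + 4.58333) / 3 = 4.556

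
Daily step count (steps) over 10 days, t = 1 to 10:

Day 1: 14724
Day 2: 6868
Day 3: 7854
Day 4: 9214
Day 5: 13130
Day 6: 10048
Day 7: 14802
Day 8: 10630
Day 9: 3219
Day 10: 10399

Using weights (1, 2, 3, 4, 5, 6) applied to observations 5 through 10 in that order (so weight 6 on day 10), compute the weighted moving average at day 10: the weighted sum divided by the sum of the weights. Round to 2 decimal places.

Weighted sum: 1·13130 + 2·10048 + 3·14802 + 4·10630 + 5·3219 + 6·10399 = 13130 + 20096 + 44406 + 42520 + 16095 + 62394 = 198641
Weight total: 1 + 2 + 3 + 4 + 5 + 6 = 21
WMA = 198641 / 21 = 9459.10

9459.10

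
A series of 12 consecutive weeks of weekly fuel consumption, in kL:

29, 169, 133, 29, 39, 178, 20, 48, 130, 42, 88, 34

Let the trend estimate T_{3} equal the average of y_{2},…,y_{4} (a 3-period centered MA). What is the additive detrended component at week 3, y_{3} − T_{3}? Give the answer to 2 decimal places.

22.67

Trend T_3 = (169 + 133 + 29) / 3 = 331/3 = 110.3333
Detrended value: 133 − 110.3333 = 22.67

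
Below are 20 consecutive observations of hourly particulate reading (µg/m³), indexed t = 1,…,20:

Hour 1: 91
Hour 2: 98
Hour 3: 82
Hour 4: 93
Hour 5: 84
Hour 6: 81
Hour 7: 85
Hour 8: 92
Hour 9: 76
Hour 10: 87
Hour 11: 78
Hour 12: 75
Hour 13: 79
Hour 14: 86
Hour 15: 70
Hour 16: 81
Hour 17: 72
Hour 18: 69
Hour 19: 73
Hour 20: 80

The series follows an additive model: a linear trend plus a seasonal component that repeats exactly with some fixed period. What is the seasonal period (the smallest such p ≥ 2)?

First differences y_{t+1} − y_t: 7, -16, 11, -9, -3, 4, 7, -16, 11, -9, -3, 4, 7, -16, …
The difference pattern repeats every 6 terms and not for any smaller step, so p = 6.

6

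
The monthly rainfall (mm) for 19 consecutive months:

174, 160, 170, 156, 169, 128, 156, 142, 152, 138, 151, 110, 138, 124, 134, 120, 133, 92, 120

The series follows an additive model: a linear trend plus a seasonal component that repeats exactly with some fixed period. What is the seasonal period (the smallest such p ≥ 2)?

6

First differences y_{t+1} − y_t: -14, 10, -14, 13, -41, 28, -14, 10, -14, 13, -41, 28, -14, 10, …
The difference pattern repeats every 6 terms and not for any smaller step, so p = 6.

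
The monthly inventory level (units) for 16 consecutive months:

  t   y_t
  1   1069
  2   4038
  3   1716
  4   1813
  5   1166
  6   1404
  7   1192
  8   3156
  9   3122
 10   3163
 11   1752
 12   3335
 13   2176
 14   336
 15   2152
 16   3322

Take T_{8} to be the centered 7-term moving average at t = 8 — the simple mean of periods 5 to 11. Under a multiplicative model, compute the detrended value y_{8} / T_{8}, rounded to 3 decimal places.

1.477

Trend T_8 = (1166 + 1404 + 1192 + 3156 + 3122 + 3163 + 1752) / 7 = 14955/7 = 2136.42857
Ratio to trend: 3156 / 2136.42857 = 1.477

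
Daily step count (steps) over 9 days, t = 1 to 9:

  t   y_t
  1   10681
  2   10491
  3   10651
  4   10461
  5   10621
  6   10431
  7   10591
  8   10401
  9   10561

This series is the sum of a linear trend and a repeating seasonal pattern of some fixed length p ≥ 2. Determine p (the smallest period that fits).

First differences y_{t+1} − y_t: -190, 160, -190, 160, -190, 160, …
The difference pattern repeats every 2 terms and not for any smaller step, so p = 2.

2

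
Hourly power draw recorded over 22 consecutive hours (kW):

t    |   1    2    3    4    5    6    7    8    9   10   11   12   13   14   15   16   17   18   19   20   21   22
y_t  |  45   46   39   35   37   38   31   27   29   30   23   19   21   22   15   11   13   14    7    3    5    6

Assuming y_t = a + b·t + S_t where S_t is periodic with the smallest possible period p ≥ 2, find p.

4

First differences y_{t+1} − y_t: 1, -7, -4, 2, 1, -7, -4, 2, 1, -7, …
The difference pattern repeats every 4 terms and not for any smaller step, so p = 4.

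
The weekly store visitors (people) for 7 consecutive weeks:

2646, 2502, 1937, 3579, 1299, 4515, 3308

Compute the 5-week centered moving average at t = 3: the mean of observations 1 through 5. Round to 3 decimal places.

2392.600

Sum of periods 1–5: 2646 + 2502 + 1937 + 3579 + 1299 = 11963
Divide by 5: 11963 / 5 = 2392.600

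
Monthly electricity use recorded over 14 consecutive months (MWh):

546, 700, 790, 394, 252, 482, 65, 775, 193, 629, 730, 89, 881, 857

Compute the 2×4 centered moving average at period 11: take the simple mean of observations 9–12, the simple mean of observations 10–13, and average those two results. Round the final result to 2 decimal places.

496.25

Sum over 9–12: 193 + 629 + 730 + 89 = 1641
Sum over 10–13: 629 + 730 + 89 + 881 = 2329
CMA at t=11 = (1641 + 2329) / (2·4) = 3970 / 8 = 496.25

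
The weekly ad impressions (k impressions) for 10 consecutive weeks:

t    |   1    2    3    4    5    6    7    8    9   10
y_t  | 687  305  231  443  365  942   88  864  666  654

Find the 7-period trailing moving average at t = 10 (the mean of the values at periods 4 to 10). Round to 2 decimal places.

Sum of periods 4–10: 443 + 365 + 942 + 88 + 864 + 666 + 654 = 4022
Divide by 7: 4022 / 7 = 574.57

574.57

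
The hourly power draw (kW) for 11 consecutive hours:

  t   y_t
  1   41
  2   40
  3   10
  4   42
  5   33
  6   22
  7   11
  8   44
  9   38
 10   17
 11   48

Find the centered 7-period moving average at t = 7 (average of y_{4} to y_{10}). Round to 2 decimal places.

Sum of periods 4–10: 42 + 33 + 22 + 11 + 44 + 38 + 17 = 207
Divide by 7: 207 / 7 = 29.57

29.57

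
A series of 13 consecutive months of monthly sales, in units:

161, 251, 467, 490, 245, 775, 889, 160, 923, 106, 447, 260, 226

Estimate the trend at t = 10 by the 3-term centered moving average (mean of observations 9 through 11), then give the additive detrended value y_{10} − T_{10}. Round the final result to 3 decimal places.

Trend T_10 = (923 + 106 + 447) / 3 = 1476/3 = 492.00000
Detrended value: 106 − 492.00000 = -386.000

-386.000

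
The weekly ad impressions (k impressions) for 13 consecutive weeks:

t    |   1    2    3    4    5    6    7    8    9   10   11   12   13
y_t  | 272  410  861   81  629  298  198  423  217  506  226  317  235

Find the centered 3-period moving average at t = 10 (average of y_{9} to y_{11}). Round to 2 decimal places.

Sum of periods 9–11: 217 + 506 + 226 = 949
Divide by 3: 949 / 3 = 316.33

316.33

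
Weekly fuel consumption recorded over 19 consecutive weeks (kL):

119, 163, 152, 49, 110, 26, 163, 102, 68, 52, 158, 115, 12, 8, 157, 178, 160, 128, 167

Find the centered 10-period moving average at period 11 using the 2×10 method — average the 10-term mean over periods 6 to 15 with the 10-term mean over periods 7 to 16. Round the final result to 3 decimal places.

Sum over 6–15: 26 + 163 + 102 + 68 + 52 + 158 + 115 + 12 + 8 + 157 = 861
Sum over 7–16: 163 + 102 + 68 + 52 + 158 + 115 + 12 + 8 + 157 + 178 = 1013
CMA at t=11 = (861 + 1013) / (2·10) = 1874 / 20 = 93.700

93.700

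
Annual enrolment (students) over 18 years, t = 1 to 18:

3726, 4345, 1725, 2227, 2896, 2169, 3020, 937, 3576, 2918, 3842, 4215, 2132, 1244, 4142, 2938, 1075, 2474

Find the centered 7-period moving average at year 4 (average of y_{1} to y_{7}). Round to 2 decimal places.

Sum of periods 1–7: 3726 + 4345 + 1725 + 2227 + 2896 + 2169 + 3020 = 20108
Divide by 7: 20108 / 7 = 2872.57

2872.57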